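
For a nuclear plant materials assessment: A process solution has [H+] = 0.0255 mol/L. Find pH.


pH = −log10[H+]
pH = −log10(0.0255) = 1.59

1.59


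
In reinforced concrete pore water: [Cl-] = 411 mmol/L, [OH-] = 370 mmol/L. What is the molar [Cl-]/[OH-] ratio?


Threshold parameter = [Cl-] / [OH-] (molar basis; both in mmol/L, so units cancel)
Ratio = 411 / 370 = 1.11

1.11


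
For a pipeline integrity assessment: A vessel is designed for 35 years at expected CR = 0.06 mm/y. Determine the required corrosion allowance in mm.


Corrosion allowance = CR × design life
CA = 0.06 * 35 = 2.1 mm

2.1 mm


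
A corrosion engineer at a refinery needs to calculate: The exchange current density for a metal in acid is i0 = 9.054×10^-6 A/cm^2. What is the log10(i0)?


i0 = 9.054×10^-6 A/cm^2
log10(i0) = -5.043

-5.043


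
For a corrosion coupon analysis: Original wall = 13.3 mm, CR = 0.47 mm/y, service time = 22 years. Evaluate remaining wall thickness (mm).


Remaining wall = original − CR × time
t = 13.3 − 0.47*22 = 13.3 − 10.34 = 2.96 mm

2.96 mm


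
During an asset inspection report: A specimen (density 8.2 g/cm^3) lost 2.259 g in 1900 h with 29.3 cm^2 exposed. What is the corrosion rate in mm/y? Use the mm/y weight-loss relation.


Apply the mm/y weight-loss relation: CR = 87600 * W / (D * A * T)
Numerator: 87600 * 2.259 = 197888.4
Denominator: 8.2 * 29.3 * 1900 = 456494.0
CR = 197888.4 / 456494.0 = 0.4335 mm/y

0.4335 mm/y


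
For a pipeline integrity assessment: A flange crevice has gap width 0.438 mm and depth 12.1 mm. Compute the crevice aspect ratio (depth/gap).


Aspect ratio = depth / gap
Ratio = 12.1 / 0.438 = 27.6

27.6


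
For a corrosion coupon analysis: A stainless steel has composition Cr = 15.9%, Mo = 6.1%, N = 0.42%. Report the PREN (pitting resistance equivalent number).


Apply the PREN formula: PREN = Cr + 3.3*Mo + 16*N
PREN = 15.9 + 3.3*6.1 + 16*0.42
PREN = 15.9 + 20.13 + 6.72 = 42.75

42.75


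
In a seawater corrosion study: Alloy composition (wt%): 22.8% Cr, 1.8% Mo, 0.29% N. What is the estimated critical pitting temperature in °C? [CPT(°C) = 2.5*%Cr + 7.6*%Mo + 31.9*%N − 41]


Apply the ASTM G48 empirical CPT estimate: CPT(°C) = 2.5*%Cr + 7.6*%Mo + 31.9*%N − 41
2.5*22.8 = 57; 7.6*1.8 = 13.68; 31.9*0.29 = 9.251
CPT = 57 + 13.68 + 9.251 − 41 = 38.931 °C
Rounded to 0.1 °C: CPT ≈ 38.9 °C

38.9 °C


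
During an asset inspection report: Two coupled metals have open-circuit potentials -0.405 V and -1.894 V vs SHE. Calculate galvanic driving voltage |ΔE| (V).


Driving voltage is the absolute potential difference.
|ΔE| = |-0.405 − (-1.894)| = 1.489 V

1.489 V


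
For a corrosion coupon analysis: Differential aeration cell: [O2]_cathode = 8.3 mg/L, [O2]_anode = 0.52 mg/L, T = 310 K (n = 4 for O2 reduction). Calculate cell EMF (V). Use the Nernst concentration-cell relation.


Apply the Nernst concentration-cell relation: E = (RT/nF)*ln(C_cathode/C_anode)
RT/nF = 8.314*310/(4*96485) = 0.00667808 V
ln(8.3/0.52) = 2.77018
E = 0.00667808 * 2.77018 = 0.0185 V

0.0185 V


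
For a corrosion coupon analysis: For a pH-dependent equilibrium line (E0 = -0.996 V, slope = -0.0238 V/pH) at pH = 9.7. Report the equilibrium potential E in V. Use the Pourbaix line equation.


Apply the Pourbaix line equation: E = E0 + slope*pH
E = -0.996 + (-0.0238)*9.7 = -0.996 + (-0.23086) = -1.22686 V
Rounded to 4 decimal places: E = -1.2269 V

-1.2269 V


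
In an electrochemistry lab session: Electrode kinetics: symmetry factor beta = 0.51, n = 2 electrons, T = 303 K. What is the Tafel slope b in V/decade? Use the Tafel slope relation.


Apply the Tafel slope relation: b = 2.303*R*T/(beta*n*F)
Numerator: 2.303 * 8.314 * 303 = 5801.58
Denominator: 0.51 * 2 * 96485 = 98414.7
b = 5801.58 / 98414.7 = 0.059 V/decade

0.059 V/decade


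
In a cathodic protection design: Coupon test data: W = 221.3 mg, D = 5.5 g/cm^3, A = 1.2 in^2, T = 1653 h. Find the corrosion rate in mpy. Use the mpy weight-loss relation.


Apply the mpy weight-loss relation: CR = 534 * W / (D * A * T)
Numerator: 534 * 221.3 = 118174.2
Denominator: 5.5 * 1.2 * 1653 = 10909.8
CR = 118174.2 / 10909.8 = 10.8319 mpy

10.8319 mpy


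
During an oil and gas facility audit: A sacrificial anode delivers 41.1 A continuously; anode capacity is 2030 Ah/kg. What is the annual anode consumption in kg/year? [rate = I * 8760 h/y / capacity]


Annual consumption = current * hours per year / capacity
Rate = 41.1 * 8760 / 2030 = 177.4 kg/year

177.4 kg/year


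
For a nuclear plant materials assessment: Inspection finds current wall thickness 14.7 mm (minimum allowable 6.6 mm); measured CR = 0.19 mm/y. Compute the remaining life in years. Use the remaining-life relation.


Apply the remaining-life relation: RL = (t_current − t_min) / CR
RL = (14.7 − 6.6) / 0.19 = 8.1 / 0.19 = 42.6 years

42.6 years


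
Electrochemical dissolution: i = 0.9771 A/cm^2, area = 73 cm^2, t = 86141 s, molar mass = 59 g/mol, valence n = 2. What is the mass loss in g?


Apply Faraday's law: m = i*A*t*M / (n*F)
Total charge passed Q = i*A*t = 0.9771*73*86141 = 6144291.0903 C
m = Q*M/(n*F) = 6144291.0903*59/(2*96485) = 1878.599 g

1878.599 g


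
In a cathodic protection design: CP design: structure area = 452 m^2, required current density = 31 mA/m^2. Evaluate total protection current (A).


I = area * current density, then convert mA → A (÷1000)
I = 452 * 31 / 1000 = 14.01 A

14.01 A


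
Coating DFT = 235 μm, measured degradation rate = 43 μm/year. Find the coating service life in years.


Service life = thickness / degradation rate
Life = 235 / 43 = 5.5 years

5.5 years


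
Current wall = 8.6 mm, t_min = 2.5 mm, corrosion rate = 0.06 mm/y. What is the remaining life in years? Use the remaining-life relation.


Apply the remaining-life relation: RL = (t_current − t_min) / CR
RL = (8.6 − 2.5) / 0.06 = 6.1 / 0.06 = 101.7 years

101.7 years


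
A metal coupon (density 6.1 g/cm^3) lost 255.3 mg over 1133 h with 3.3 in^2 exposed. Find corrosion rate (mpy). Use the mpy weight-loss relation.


Apply the mpy weight-loss relation: CR = 534 * W / (D * A * T)
Numerator: 534 * 255.3 = 136330.2
Denominator: 6.1 * 3.3 * 1133 = 22807.29
CR = 136330.2 / 22807.29 = 5.977 mpy

5.977 mpy


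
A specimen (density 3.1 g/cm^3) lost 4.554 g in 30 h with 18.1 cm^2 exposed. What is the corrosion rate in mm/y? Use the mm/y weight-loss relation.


Apply the mm/y weight-loss relation: CR = 87600 * W / (D * A * T)
Numerator: 87600 * 4.554 = 398930.4
Denominator: 3.1 * 18.1 * 30 = 1683.3
CR = 398930.4 / 1683.3 = 236.99305 mm/y

236.99305 mm/y


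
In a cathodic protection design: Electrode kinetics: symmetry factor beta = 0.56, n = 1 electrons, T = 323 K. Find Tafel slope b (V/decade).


Apply the Tafel slope relation: b = 2.303*R*T/(beta*n*F)
Numerator: 2.303 * 8.314 * 323 = 6184.53
Denominator: 0.56 * 1 * 96485 = 54031.6
b = 6184.53 / 54031.6 = 0.1145 V/decade

0.1145 V/decade


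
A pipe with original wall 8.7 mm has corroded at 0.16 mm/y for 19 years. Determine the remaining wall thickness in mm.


Remaining wall = original − CR × time
t = 8.7 − 0.16*19 = 8.7 − 3.04 = 5.66 mm

5.66 mm


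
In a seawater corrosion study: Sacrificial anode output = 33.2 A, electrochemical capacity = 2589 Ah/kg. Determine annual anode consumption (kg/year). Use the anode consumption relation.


Annual consumption = current * hours per year / capacity
Rate = 33.2 * 8760 / 2589 = 112.3 kg/year

112.3 kg/year


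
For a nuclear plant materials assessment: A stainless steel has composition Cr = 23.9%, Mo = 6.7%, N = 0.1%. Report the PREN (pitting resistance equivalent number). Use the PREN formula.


Apply the PREN formula: PREN = Cr + 3.3*Mo + 16*N
PREN = 23.9 + 3.3*6.7 + 16*0.1
PREN = 23.9 + 22.11 + 1.6 = 47.61

47.61


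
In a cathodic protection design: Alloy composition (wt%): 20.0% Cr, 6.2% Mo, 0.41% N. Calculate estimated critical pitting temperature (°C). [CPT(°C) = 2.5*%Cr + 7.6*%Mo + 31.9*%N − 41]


Apply the ASTM G48 empirical CPT estimate: CPT(°C) = 2.5*%Cr + 7.6*%Mo + 31.9*%N − 41
2.5*20.0 = 50; 7.6*6.2 = 47.12; 31.9*0.41 = 13.079
CPT = 50 + 47.12 + 13.079 − 41 = 69.199 °C
Rounded to 0.1 °C: CPT ≈ 69.2 °C

69.2 °C


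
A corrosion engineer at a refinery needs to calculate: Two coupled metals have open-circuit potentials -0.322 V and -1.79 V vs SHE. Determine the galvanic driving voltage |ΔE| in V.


Driving voltage is the absolute potential difference.
|ΔE| = |-0.322 − (-1.79)| = 1.468 V

1.468 V


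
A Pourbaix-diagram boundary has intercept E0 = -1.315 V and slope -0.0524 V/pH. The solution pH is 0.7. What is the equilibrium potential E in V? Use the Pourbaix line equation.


Apply the Pourbaix line equation: E = E0 + slope*pH
E = -1.315 + (-0.0524)*0.7 = -1.315 + (-0.03668) = -1.35168 V
Rounded to 4 decimal places: E = -1.3517 V

-1.3517 V


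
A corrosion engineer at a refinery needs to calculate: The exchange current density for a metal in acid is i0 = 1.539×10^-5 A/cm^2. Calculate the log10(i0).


i0 = 1.539×10^-5 A/cm^2
log10(i0) = -4.813

-4.813


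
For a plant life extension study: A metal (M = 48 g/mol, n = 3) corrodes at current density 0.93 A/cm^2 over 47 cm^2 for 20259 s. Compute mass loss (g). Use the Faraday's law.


Apply Faraday's law: m = i*A*t*M / (n*F)
Total charge passed Q = i*A*t = 0.93*47*20259 = 885520.89 C
m = Q*M/(n*F) = 885520.89*48/(3*96485) = 146.8449 g

146.8449 g


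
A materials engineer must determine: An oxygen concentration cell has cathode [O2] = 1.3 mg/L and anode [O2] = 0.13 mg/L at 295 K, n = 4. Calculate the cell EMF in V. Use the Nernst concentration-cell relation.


Apply the Nernst concentration-cell relation: E = (RT/nF)*ln(C_cathode/C_anode)
RT/nF = 8.314*295/(4*96485) = 0.00635495 V
ln(1.3/0.13) = 2.30259
E = 0.00635495 * 2.30259 = 0.01463 V

0.01463 V


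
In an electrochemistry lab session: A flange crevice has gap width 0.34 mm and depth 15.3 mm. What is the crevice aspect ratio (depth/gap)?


Aspect ratio = depth / gap
Ratio = 15.3 / 0.34 = 45.0

45.0


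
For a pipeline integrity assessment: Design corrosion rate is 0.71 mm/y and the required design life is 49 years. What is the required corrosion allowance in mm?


Corrosion allowance = CR × design life
CA = 0.71 * 49 = 34.79 mm

34.79 mm


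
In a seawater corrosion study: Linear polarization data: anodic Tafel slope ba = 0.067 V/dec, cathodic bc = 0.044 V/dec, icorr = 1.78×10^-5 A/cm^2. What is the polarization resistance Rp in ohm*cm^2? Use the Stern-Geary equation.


Apply the Stern-Geary equation: Rp = ba*bc / (2.303*icorr*(ba+bc))
ba*bc = 0.067*0.044 = 0.002948
ba+bc = 0.111; 2.303*icorr*(ba+bc) = 2.303*1.78×10^-5*0.111 = 4.5502674×10^-6
Rp = 0.002948 / 4.5502674×10^-6 = 647.9 ohm*cm^2

647.9 ohm*cm^2


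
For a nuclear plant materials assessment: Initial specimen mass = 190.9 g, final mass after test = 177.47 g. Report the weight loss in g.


Weight loss = initial − final
WL = 190.9 − 177.47 = 13.43 g

13.43 g


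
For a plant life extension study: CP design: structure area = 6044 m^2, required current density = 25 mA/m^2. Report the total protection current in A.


I = area * current density, then convert mA → A (÷1000)
I = 6044 * 25 / 1000 = 151.1 A

151.1 A


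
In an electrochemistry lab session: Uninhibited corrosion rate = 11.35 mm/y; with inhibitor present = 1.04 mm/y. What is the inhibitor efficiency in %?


Apply the inhibitor-efficiency definition: IE = (CR_blank − CR_inh)/CR_blank × 100
IE = (11.35 − 1.04) / 11.35 × 100
IE = 10.31 / 11.35 × 100 = 90.8 %

90.8 %


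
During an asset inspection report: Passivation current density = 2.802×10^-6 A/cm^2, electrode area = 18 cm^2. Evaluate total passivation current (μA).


I = i_pass * A, then convert A → μA (×10^6)
I = 2.802×10^-6 * 18 * 10^6 = 50.44 μA

50.44 μA


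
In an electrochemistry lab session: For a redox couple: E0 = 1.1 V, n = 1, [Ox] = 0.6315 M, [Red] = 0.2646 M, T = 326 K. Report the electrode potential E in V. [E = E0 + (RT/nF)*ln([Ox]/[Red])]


Apply the Nernst equation: E = E0 + (RT/nF)*ln([Ox]/[Red])
Step 1: RT/nF = 8.314*326/(1*96485) = 0.02809104 V
Step 2: [Ox]/[Red] = 0.6315/0.2646 = 2.386621
Step 3: ln(2.386621) = 0.869879
Step 4: correction = 0.02809104 * 0.869879 = 0.0244 V
E = 1.1 + 0.0244 = 1.1244 V

1.1244 V


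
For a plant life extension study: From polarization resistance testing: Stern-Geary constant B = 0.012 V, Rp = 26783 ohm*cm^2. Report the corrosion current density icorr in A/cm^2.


Apply the Stern-Geary relation: icorr = B / Rp
icorr = 0.012 / 26783 = 4.48×10^-7 A/cm^2

4.48×10^-7 A/cm^2


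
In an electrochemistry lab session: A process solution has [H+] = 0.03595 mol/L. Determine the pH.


pH = −log10[H+]
pH = −log10(0.03595) = 1.44

1.44


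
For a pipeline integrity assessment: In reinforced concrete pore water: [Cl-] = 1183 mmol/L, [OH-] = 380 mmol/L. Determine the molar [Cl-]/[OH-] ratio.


Threshold parameter = [Cl-] / [OH-] (molar basis; both in mmol/L, so units cancel)
Ratio = 1183 / 380 = 3.11

3.11


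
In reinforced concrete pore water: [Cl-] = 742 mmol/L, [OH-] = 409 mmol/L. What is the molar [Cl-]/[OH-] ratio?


Threshold parameter = [Cl-] / [OH-] (molar basis; both in mmol/L, so units cancel)
Ratio = 742 / 409 = 1.81

1.81


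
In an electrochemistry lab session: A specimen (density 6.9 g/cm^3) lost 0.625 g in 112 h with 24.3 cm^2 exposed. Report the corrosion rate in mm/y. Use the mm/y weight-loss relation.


Apply the mm/y weight-loss relation: CR = 87600 * W / (D * A * T)
Numerator: 87600 * 0.625 = 54750.0
Denominator: 6.9 * 24.3 * 112 = 18779.04
CR = 54750.0 / 18779.04 = 2.91548 mm/y

2.91548 mm/y


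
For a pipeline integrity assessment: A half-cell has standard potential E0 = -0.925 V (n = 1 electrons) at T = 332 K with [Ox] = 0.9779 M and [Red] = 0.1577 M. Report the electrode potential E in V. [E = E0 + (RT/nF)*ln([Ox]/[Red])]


Apply the Nernst equation: E = E0 + (RT/nF)*ln([Ox]/[Red])
Step 1: RT/nF = 8.314*332/(1*96485) = 0.02860805 V
Step 2: [Ox]/[Red] = 0.9779/0.1577 = 6.201015
Step 3: ln(6.201015) = 1.824713
Step 4: correction = 0.02860805 * 1.824713 = 0.052 V
E = -0.925 + 0.052 = -0.873 V

-0.873 V


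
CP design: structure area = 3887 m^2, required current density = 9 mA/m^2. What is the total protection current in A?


I = area * current density, then convert mA → A (÷1000)
I = 3887 * 9 / 1000 = 34.98 A

34.98 A


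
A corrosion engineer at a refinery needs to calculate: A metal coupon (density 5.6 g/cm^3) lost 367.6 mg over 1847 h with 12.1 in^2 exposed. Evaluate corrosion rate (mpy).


Apply the mpy weight-loss relation: CR = 534 * W / (D * A * T)
Numerator: 534 * 367.6 = 196298.4
Denominator: 5.6 * 12.1 * 1847 = 125152.72
CR = 196298.4 / 125152.72 = 1.568 mpy

1.568 mpy


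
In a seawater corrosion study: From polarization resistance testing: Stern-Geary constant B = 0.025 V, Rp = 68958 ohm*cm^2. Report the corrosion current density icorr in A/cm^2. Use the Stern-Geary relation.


Apply the Stern-Geary relation: icorr = B / Rp
icorr = 0.025 / 68958 = 3.625×10^-7 A/cm^2

3.625×10^-7 A/cm^2


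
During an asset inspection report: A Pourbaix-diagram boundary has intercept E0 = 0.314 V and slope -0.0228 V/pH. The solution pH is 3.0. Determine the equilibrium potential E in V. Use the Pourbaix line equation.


Apply the Pourbaix line equation: E = E0 + slope*pH
E = 0.314 + (-0.0228)*3.0 = 0.314 + (-0.0684) = 0.2456 V
Rounded to 3 decimal places: E = 0.246 V

0.246 V


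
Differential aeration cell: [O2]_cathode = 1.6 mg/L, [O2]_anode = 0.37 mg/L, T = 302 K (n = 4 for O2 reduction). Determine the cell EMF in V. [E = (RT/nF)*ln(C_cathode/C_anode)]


Apply the Nernst concentration-cell relation: E = (RT/nF)*ln(C_cathode/C_anode)
RT/nF = 8.314*302/(4*96485) = 0.00650575 V
ln(1.6/0.37) = 1.46426
E = 0.00650575 * 1.46426 = 0.00953 V

0.00953 V


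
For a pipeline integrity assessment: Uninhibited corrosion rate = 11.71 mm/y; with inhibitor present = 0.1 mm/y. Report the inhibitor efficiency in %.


Apply the inhibitor-efficiency definition: IE = (CR_blank − CR_inh)/CR_blank × 100
IE = (11.71 − 0.1) / 11.71 × 100
IE = 11.61 / 11.71 × 100 = 99.1 %

99.1 %


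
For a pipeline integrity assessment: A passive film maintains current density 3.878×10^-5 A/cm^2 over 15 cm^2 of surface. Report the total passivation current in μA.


I = i_pass * A, then convert A → μA (×10^6)
I = 3.878×10^-5 * 15 * 10^6 = 581.7 μA

581.7 μA


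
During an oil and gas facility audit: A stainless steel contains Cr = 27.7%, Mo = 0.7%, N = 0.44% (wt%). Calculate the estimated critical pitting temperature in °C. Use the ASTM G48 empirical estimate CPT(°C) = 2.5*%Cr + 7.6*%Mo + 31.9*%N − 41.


Apply the ASTM G48 empirical CPT estimate: CPT(°C) = 2.5*%Cr + 7.6*%Mo + 31.9*%N − 41
2.5*27.7 = 69.25; 7.6*0.7 = 5.32; 31.9*0.44 = 14.036
CPT = 69.25 + 5.32 + 14.036 − 41 = 47.606 °C
Rounded to 0.1 °C: CPT ≈ 47.6 °C

47.6 °C


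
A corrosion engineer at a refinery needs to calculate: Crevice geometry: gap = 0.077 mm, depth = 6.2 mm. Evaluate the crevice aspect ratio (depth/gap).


Aspect ratio = depth / gap
Ratio = 6.2 / 0.077 = 80.5

80.5


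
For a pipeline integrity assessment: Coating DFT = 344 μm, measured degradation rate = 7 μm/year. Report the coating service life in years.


Service life = thickness / degradation rate
Life = 344 / 7 = 49.1 years

49.1 years


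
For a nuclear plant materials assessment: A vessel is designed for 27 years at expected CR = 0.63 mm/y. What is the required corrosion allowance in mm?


Corrosion allowance = CR × design life
CA = 0.63 * 27 = 17.01 mm

17.01 mm


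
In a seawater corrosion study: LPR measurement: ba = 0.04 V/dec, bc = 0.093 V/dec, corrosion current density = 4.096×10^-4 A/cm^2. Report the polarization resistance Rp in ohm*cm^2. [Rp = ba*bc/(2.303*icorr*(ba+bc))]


Apply the Stern-Geary equation: Rp = ba*bc / (2.303*icorr*(ba+bc))
ba*bc = 0.04*0.093 = 0.00372
ba+bc = 0.133; 2.303*icorr*(ba+bc) = 2.303*4.096×10^-4*0.133 = 1.2546007×10^-4
Rp = 0.00372 / 1.2546007×10^-4 = 29.7 ohm*cm^2

29.7 ohm*cm^2


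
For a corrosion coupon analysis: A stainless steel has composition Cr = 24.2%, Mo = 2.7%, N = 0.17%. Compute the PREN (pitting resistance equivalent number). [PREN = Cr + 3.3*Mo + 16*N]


Apply the PREN formula: PREN = Cr + 3.3*Mo + 16*N
PREN = 24.2 + 3.3*2.7 + 16*0.17
PREN = 24.2 + 8.91 + 2.72 = 35.83

35.83


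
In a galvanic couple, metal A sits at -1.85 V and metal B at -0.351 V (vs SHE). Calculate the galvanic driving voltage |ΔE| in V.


Driving voltage is the absolute potential difference.
|ΔE| = |-1.85 − (-0.351)| = 1.499 V

1.499 V


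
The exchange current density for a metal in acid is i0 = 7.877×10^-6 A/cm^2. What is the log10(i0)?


i0 = 7.877×10^-6 A/cm^2
log10(i0) = -5.104

-5.104


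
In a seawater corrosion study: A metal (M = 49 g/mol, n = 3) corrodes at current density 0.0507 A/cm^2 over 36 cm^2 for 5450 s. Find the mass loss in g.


Apply Faraday's law: m = i*A*t*M / (n*F)
Total charge passed Q = i*A*t = 0.0507*36*5450 = 9947.34 C
m = Q*M/(n*F) = 9947.34*49/(3*96485) = 1.684 g

1.684 g


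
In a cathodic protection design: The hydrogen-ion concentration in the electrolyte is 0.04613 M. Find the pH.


pH = −log10[H+]
pH = −log10(0.04613) = 1.34

1.34


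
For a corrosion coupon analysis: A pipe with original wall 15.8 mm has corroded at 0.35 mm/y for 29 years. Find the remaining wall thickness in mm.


Remaining wall = original − CR × time
t = 15.8 − 0.35*29 = 15.8 − 10.15 = 5.65 mm

5.65 mm


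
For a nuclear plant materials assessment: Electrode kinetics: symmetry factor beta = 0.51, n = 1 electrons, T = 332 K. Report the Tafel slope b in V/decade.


Apply the Tafel slope relation: b = 2.303*R*T/(beta*n*F)
Numerator: 2.303 * 8.314 * 332 = 6356.85
Denominator: 0.51 * 1 * 96485 = 49207.35
b = 6356.85 / 49207.35 = 0.129 V/decade

0.129 V/decade


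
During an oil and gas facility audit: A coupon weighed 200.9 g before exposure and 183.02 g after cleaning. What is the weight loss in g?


Weight loss = initial − final
WL = 200.9 − 183.02 = 17.88 g

17.88 g


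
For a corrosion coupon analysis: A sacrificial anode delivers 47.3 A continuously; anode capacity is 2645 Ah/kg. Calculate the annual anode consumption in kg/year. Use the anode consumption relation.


Annual consumption = current * hours per year / capacity
Rate = 47.3 * 8760 / 2645 = 156.7 kg/year

156.7 kg/year


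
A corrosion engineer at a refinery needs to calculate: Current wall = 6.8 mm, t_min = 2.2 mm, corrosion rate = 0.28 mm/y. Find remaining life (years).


Apply the remaining-life relation: RL = (t_current − t_min) / CR
RL = (6.8 − 2.2) / 0.28 = 4.6 / 0.28 = 16.4 years

16.4 years


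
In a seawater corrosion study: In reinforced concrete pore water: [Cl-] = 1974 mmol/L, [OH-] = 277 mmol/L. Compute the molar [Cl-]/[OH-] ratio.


Threshold parameter = [Cl-] / [OH-] (molar basis; both in mmol/L, so units cancel)
Ratio = 1974 / 277 = 7.13

7.13


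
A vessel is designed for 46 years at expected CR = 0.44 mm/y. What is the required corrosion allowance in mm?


Corrosion allowance = CR × design life
CA = 0.44 * 46 = 20.24 mm

20.24 mm


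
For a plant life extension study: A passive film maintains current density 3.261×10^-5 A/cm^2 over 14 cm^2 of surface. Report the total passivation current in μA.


I = i_pass * A, then convert A → μA (×10^6)
I = 3.261×10^-5 * 14 * 10^6 = 456.54 μA

456.54 μA


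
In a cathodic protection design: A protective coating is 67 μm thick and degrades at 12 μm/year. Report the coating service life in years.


Service life = thickness / degradation rate
Life = 67 / 12 = 5.6 years

5.6 years


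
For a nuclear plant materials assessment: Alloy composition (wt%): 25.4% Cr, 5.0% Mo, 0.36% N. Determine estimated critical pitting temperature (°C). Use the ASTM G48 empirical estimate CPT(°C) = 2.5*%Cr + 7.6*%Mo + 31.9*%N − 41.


Apply the ASTM G48 empirical CPT estimate: CPT(°C) = 2.5*%Cr + 7.6*%Mo + 31.9*%N − 41
2.5*25.4 = 63.5; 7.6*5.0 = 38; 31.9*0.36 = 11.484
CPT = 63.5 + 38 + 11.484 − 41 = 71.984 °C
Rounded to 0.1 °C: CPT ≈ 72.0 °C

72.0 °C


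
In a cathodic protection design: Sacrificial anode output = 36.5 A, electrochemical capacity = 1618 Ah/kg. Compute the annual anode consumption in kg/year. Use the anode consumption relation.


Annual consumption = current * hours per year / capacity
Rate = 36.5 * 8760 / 1618 = 197.6 kg/year

197.6 kg/year


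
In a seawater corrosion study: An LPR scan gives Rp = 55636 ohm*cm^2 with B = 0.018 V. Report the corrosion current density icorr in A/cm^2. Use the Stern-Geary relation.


Apply the Stern-Geary relation: icorr = B / Rp
icorr = 0.018 / 55636 = 3.235×10^-7 A/cm^2

3.235×10^-7 A/cm^2


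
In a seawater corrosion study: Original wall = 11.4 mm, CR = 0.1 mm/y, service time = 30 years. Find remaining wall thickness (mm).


Remaining wall = original − CR × time
t = 11.4 − 0.1*30 = 11.4 − 3.0 = 8.4 mm

8.4 mm


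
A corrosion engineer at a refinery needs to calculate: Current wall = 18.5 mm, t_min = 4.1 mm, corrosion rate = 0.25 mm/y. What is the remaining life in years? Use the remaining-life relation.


Apply the remaining-life relation: RL = (t_current − t_min) / CR
RL = (18.5 − 4.1) / 0.25 = 14.4 / 0.25 = 57.6 years

57.6 years


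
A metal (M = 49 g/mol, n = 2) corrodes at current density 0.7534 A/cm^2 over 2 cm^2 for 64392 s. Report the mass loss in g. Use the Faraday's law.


Apply Faraday's law: m = i*A*t*M / (n*F)
Total charge passed Q = i*A*t = 0.7534*2*64392 = 97025.8656 C
m = Q*M/(n*F) = 97025.8656*49/(2*96485) = 24.6373 g

24.6373 g


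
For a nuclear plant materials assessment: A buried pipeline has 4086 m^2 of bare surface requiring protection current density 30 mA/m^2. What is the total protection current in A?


I = area * current density, then convert mA → A (÷1000)
I = 4086 * 30 / 1000 = 122.58 A

122.58 A


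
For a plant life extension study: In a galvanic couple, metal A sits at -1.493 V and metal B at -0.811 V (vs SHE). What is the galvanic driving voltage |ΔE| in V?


Driving voltage is the absolute potential difference.
|ΔE| = |-1.493 − (-0.811)| = 0.682 V

0.682 V


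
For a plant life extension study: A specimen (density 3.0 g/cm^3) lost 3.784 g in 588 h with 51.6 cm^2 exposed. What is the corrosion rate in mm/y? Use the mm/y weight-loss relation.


Apply the mm/y weight-loss relation: CR = 87600 * W / (D * A * T)
Numerator: 87600 * 3.784 = 331478.4
Denominator: 3.0 * 51.6 * 588 = 91022.4
CR = 331478.4 / 91022.4 = 3.64172 mm/y

3.64172 mm/y


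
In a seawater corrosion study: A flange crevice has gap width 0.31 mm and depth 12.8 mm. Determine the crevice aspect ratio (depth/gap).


Aspect ratio = depth / gap
Ratio = 12.8 / 0.31 = 41.3

41.3


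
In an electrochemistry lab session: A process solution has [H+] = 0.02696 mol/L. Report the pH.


pH = −log10[H+]
pH = −log10(0.02696) = 1.57

1.57


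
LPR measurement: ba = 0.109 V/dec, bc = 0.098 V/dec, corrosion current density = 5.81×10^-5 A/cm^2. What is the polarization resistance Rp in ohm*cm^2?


Apply the Stern-Geary equation: Rp = ba*bc / (2.303*icorr*(ba+bc))
ba*bc = 0.109*0.098 = 0.010682
ba+bc = 0.207; 2.303*icorr*(ba+bc) = 2.303*5.81×10^-5*0.207 = 2.769749×10^-5
Rp = 0.010682 / 2.769749×10^-5 = 385.67 ohm*cm^2

385.67 ohm*cm^2


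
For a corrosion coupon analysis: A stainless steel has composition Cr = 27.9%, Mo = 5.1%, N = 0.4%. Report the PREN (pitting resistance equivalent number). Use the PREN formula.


Apply the PREN formula: PREN = Cr + 3.3*Mo + 16*N
PREN = 27.9 + 3.3*5.1 + 16*0.4
PREN = 27.9 + 16.83 + 6.4 = 51.13

51.13


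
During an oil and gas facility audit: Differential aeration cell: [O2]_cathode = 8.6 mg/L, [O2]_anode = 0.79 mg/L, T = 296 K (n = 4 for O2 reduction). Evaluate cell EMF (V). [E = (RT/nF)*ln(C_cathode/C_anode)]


Apply the Nernst concentration-cell relation: E = (RT/nF)*ln(C_cathode/C_anode)
RT/nF = 8.314*296/(4*96485) = 0.00637649 V
ln(8.6/0.79) = 2.38748
E = 0.00637649 * 2.38748 = 0.01522 V

0.01522 V


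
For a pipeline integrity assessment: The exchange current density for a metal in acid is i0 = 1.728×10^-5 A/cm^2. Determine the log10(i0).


i0 = 1.728×10^-5 A/cm^2
log10(i0) = -4.762

-4.762


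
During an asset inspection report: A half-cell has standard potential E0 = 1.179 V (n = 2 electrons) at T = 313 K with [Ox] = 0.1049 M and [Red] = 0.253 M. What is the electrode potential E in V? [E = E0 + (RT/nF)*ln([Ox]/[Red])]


Apply the Nernst equation: E = E0 + (RT/nF)*ln([Ox]/[Red])
Step 1: RT/nF = 8.314*313/(2*96485) = 0.01348542 V
Step 2: [Ox]/[Red] = 0.1049/0.253 = 0.414625
Step 3: ln(0.414625) = -0.880381
Step 4: correction = 0.01348542 * -0.880381 = -0.012 V
E = 1.179 + -0.012 = 1.167 V

1.167 V


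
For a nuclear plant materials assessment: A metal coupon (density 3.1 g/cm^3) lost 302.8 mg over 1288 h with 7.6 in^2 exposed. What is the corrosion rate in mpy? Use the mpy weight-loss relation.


Apply the mpy weight-loss relation: CR = 534 * W / (D * A * T)
Numerator: 534 * 302.8 = 161695.2
Denominator: 3.1 * 7.6 * 1288 = 30345.28
CR = 161695.2 / 30345.28 = 5.32851 mpy

5.32851 mpy


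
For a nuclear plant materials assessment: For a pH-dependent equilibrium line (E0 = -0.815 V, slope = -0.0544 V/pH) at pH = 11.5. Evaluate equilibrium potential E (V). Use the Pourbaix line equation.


Apply the Pourbaix line equation: E = E0 + slope*pH
E = -0.815 + (-0.0544)*11.5 = -0.815 + (-0.6256) = -1.4406 V
Rounded to 3 decimal places: E = -1.441 V

-1.441 V


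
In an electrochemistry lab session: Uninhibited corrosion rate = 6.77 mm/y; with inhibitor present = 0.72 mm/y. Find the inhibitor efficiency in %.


Apply the inhibitor-efficiency definition: IE = (CR_blank − CR_inh)/CR_blank × 100
IE = (6.77 − 0.72) / 6.77 × 100
IE = 6.05 / 6.77 × 100 = 89.4 %

89.4 %


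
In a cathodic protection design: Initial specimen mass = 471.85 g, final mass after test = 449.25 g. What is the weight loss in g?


Weight loss = initial − final
WL = 471.85 − 449.25 = 22.6 g

22.6 g


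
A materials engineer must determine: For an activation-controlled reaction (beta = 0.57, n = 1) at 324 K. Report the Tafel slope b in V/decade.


Apply the Tafel slope relation: b = 2.303*R*T/(beta*n*F)
Numerator: 2.303 * 8.314 * 324 = 6203.67
Denominator: 0.57 * 1 * 96485 = 54996.45
b = 6203.67 / 54996.45 = 0.113 V/decade

0.113 V/decade


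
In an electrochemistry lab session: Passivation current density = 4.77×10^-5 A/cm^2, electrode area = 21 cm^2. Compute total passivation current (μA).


I = i_pass * A, then convert A → μA (×10^6)
I = 4.77×10^-5 * 21 * 10^6 = 1001.7 μA

1001.7 μA


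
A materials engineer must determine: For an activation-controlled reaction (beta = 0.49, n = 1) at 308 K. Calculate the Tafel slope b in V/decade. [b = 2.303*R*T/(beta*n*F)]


Apply the Tafel slope relation: b = 2.303*R*T/(beta*n*F)
Numerator: 2.303 * 8.314 * 308 = 5897.32
Denominator: 0.49 * 1 * 96485 = 47277.65
b = 5897.32 / 47277.65 = 0.1247 V/decade

0.1247 V/decade


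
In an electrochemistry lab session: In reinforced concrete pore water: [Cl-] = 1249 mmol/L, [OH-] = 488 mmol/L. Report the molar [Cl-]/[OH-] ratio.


Threshold parameter = [Cl-] / [OH-] (molar basis; both in mmol/L, so units cancel)
Ratio = 1249 / 488 = 2.56

2.56


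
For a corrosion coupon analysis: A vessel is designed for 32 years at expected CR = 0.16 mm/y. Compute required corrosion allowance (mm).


Corrosion allowance = CR × design life
CA = 0.16 * 32 = 5.12 mm

5.12 mm


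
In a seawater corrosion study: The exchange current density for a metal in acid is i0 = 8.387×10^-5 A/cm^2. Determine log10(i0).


i0 = 8.387×10^-5 A/cm^2
log10(i0) = -4.076

-4.076


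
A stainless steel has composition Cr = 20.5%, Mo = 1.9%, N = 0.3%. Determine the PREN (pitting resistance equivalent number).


Apply the PREN formula: PREN = Cr + 3.3*Mo + 16*N
PREN = 20.5 + 3.3*1.9 + 16*0.3
PREN = 20.5 + 6.27 + 4.8 = 31.57

31.57


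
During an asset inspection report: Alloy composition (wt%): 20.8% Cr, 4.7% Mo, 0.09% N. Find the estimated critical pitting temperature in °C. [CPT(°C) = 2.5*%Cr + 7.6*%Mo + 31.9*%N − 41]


Apply the ASTM G48 empirical CPT estimate: CPT(°C) = 2.5*%Cr + 7.6*%Mo + 31.9*%N − 41
2.5*20.8 = 52; 7.6*4.7 = 35.72; 31.9*0.09 = 2.871
CPT = 52 + 35.72 + 2.871 − 41 = 49.591 °C
Rounded to 0.1 °C: CPT ≈ 49.6 °C

49.6 °C


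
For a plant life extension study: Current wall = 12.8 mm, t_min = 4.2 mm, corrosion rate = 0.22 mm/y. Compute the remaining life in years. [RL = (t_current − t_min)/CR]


Apply the remaining-life relation: RL = (t_current − t_min) / CR
RL = (12.8 − 4.2) / 0.22 = 8.6 / 0.22 = 39.1 years

39.1 years


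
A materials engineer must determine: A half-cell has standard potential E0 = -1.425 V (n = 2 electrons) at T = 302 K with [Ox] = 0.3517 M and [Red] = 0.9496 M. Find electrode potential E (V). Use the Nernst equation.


Apply the Nernst equation: E = E0 + (RT/nF)*ln([Ox]/[Red])
Step 1: RT/nF = 8.314*302/(2*96485) = 0.01301149 V
Step 2: [Ox]/[Red] = 0.3517/0.9496 = 0.370366
Step 3: ln(0.370366) = -0.993264
Step 4: correction = 0.01301149 * -0.993264 = -0.0129 V
E = -1.425 + -0.0129 = -1.4379 V

-1.4379 V


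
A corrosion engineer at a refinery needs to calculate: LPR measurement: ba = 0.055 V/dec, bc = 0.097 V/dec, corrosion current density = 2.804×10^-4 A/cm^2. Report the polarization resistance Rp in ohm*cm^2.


Apply the Stern-Geary equation: Rp = ba*bc / (2.303*icorr*(ba+bc))
ba*bc = 0.055*0.097 = 0.005335
ba+bc = 0.152; 2.303*icorr*(ba+bc) = 2.303*2.804×10^-4*0.152 = 9.8155702×10^-5
Rp = 0.005335 / 9.8155702×10^-5 = 54.35 ohm*cm^2

54.35 ohm*cm^2


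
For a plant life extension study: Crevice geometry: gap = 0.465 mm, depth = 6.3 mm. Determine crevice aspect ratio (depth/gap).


Aspect ratio = depth / gap
Ratio = 6.3 / 0.465 = 13.5

13.5


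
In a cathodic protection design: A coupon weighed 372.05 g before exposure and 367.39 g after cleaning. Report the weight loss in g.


Weight loss = initial − final
WL = 372.05 − 367.39 = 4.66 g

4.66 g


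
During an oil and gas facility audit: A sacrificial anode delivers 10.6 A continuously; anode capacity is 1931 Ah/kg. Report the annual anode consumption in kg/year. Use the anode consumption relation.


Annual consumption = current * hours per year / capacity
Rate = 10.6 * 8760 / 1931 = 48.1 kg/year

48.1 kg/year


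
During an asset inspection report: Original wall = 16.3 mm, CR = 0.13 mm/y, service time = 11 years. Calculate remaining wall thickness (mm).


Remaining wall = original − CR × time
t = 16.3 − 0.13*11 = 16.3 − 1.43 = 14.87 mm

14.87 mm


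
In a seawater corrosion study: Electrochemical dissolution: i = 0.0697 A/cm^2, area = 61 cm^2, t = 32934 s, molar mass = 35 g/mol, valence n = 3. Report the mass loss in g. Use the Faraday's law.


Apply Faraday's law: m = i*A*t*M / (n*F)
Total charge passed Q = i*A*t = 0.0697*61*32934 = 140025.4878 C
m = Q*M/(n*F) = 140025.4878*35/(3*96485) = 16.9314 g

16.9314 g


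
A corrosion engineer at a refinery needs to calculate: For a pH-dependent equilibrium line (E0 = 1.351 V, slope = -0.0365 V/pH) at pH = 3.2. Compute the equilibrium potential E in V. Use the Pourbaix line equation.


Apply the Pourbaix line equation: E = E0 + slope*pH
E = 1.351 + (-0.0365)*3.2 = 1.351 + (-0.1168) = 1.2342 V
Rounded to 4 decimal places: E = 1.2342 V

1.2342 V


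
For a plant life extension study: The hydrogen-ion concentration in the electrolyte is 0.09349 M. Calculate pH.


pH = −log10[H+]
pH = −log10(0.09349) = 1.03

1.03


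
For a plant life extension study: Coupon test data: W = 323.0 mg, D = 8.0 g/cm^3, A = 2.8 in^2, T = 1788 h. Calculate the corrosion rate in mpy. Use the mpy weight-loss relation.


Apply the mpy weight-loss relation: CR = 534 * W / (D * A * T)
Numerator: 534 * 323.0 = 172482.0
Denominator: 8.0 * 2.8 * 1788 = 40051.2
CR = 172482.0 / 40051.2 = 4.307 mpy

4.307 mpy


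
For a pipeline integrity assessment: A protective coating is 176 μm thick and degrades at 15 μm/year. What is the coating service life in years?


Service life = thickness / degradation rate
Life = 176 / 15 = 11.7 years

11.7 years


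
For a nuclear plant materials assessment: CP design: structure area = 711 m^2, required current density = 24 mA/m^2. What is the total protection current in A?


I = area * current density, then convert mA → A (÷1000)
I = 711 * 24 / 1000 = 17.06 A

17.06 A


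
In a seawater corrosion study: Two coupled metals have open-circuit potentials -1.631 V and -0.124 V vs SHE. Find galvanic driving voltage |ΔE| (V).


Driving voltage is the absolute potential difference.
|ΔE| = |-1.631 − (-0.124)| = 1.507 V

1.507 V


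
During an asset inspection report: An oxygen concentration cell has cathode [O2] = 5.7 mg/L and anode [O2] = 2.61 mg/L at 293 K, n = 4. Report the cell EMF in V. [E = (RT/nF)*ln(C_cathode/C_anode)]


Apply the Nernst concentration-cell relation: E = (RT/nF)*ln(C_cathode/C_anode)
RT/nF = 8.314*293/(4*96485) = 0.00631187 V
ln(5.7/2.61) = 0.78112
E = 0.00631187 * 0.78112 = 0.00493 V

0.00493 V


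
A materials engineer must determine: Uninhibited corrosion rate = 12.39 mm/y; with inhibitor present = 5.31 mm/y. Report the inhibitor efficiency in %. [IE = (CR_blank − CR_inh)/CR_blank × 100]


Apply the inhibitor-efficiency definition: IE = (CR_blank − CR_inh)/CR_blank × 100
IE = (12.39 − 5.31) / 12.39 × 100
IE = 7.08 / 12.39 × 100 = 57.1 %

57.1 %


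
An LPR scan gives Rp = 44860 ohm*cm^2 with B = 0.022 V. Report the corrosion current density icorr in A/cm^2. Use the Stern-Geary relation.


Apply the Stern-Geary relation: icorr = B / Rp
icorr = 0.022 / 44860 = 4.904×10^-7 A/cm^2

4.904×10^-7 A/cm^2


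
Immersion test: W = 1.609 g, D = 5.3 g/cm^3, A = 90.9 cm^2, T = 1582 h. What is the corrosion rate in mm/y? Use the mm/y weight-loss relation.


Apply the mm/y weight-loss relation: CR = 87600 * W / (D * A * T)
Numerator: 87600 * 1.609 = 140948.4
Denominator: 5.3 * 90.9 * 1582 = 762160.14
CR = 140948.4 / 762160.14 = 0.18493 mm/y

0.18493 mm/y


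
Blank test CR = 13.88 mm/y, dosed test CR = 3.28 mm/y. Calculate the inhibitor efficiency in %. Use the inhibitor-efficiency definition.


Apply the inhibitor-efficiency definition: IE = (CR_blank − CR_inh)/CR_blank × 100
IE = (13.88 − 3.28) / 13.88 × 100
IE = 10.6 / 13.88 × 100 = 76.4 %

76.4 %


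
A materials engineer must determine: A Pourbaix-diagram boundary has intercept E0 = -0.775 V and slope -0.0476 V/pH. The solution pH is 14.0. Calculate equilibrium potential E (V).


Apply the Pourbaix line equation: E = E0 + slope*pH
E = -0.775 + (-0.0476)*14.0 = -0.775 + (-0.6664) = -1.4414 V
Rounded to 4 decimal places: E = -1.4414 V

-1.4414 V


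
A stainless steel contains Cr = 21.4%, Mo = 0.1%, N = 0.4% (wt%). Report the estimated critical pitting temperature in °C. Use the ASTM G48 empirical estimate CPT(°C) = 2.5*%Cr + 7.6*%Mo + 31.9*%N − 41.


Apply the ASTM G48 empirical CPT estimate: CPT(°C) = 2.5*%Cr + 7.6*%Mo + 31.9*%N − 41
2.5*21.4 = 53.5; 7.6*0.1 = 0.76; 31.9*0.4 = 12.76
CPT = 53.5 + 0.76 + 12.76 − 41 = 26.02 °C
Rounded to 0.1 °C: CPT ≈ 26.0 °C

26.0 °C


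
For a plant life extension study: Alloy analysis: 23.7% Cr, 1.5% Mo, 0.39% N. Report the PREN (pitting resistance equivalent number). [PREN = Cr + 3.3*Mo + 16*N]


Apply the PREN formula: PREN = Cr + 3.3*Mo + 16*N
PREN = 23.7 + 3.3*1.5 + 16*0.39
PREN = 23.7 + 4.95 + 6.24 = 34.89

34.89


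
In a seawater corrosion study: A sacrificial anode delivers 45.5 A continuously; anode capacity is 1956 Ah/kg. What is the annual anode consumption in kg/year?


Annual consumption = current * hours per year / capacity
Rate = 45.5 * 8760 / 1956 = 203.8 kg/year

203.8 kg/year


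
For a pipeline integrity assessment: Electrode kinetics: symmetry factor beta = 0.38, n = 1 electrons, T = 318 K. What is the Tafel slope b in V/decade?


Apply the Tafel slope relation: b = 2.303*R*T/(beta*n*F)
Numerator: 2.303 * 8.314 * 318 = 6088.79
Denominator: 0.38 * 1 * 96485 = 36664.3
b = 6088.79 / 36664.3 = 0.1661 V/decade

0.1661 V/decade


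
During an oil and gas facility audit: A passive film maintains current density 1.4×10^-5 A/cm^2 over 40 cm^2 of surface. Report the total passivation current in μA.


I = i_pass * A, then convert A → μA (×10^6)
I = 1.4×10^-5 * 40 * 10^6 = 560.0 μA

560.0 μA


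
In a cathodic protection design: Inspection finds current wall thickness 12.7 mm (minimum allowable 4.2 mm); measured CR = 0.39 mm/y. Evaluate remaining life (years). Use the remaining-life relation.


Apply the remaining-life relation: RL = (t_current − t_min) / CR
RL = (12.7 − 4.2) / 0.39 = 8.5 / 0.39 = 21.8 years

21.8 years


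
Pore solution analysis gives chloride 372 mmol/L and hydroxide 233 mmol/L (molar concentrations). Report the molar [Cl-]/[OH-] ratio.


Threshold parameter = [Cl-] / [OH-] (molar basis; both in mmol/L, so units cancel)
Ratio = 372 / 233 = 1.6

1.6


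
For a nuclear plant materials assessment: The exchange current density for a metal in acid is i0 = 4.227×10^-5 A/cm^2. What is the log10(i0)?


i0 = 4.227×10^-5 A/cm^2
log10(i0) = -4.374

-4.374


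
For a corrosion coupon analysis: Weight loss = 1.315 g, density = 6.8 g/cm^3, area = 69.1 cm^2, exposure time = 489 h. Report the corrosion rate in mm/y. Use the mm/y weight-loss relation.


Apply the mm/y weight-loss relation: CR = 87600 * W / (D * A * T)
Numerator: 87600 * 1.315 = 115194.0
Denominator: 6.8 * 69.1 * 489 = 229771.32
CR = 115194.0 / 229771.32 = 0.50134 mm/y

0.50134 mm/y
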